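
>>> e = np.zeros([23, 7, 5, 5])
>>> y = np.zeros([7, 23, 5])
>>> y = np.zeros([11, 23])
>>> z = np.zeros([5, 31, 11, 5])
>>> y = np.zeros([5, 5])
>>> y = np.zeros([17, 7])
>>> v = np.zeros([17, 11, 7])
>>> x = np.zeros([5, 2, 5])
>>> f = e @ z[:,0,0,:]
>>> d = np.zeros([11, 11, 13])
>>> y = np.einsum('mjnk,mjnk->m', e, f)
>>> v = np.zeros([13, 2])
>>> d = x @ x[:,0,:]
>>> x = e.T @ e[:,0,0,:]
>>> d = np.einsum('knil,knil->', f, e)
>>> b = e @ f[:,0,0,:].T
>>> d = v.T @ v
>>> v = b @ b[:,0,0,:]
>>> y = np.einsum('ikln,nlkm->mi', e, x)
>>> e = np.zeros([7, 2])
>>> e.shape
(7, 2)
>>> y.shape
(5, 23)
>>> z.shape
(5, 31, 11, 5)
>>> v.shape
(23, 7, 5, 23)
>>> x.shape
(5, 5, 7, 5)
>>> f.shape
(23, 7, 5, 5)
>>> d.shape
(2, 2)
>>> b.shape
(23, 7, 5, 23)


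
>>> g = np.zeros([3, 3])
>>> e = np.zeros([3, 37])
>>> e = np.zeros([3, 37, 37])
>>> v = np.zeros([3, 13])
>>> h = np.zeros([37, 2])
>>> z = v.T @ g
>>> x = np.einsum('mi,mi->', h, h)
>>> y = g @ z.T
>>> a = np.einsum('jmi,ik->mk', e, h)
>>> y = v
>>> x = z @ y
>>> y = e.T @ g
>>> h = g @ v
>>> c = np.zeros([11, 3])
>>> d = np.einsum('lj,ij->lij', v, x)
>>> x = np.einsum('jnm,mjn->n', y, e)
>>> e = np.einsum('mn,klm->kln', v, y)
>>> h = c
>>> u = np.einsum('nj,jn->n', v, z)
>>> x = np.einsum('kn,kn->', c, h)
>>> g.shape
(3, 3)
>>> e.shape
(37, 37, 13)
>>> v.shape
(3, 13)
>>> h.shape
(11, 3)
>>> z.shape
(13, 3)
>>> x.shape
()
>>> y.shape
(37, 37, 3)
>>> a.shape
(37, 2)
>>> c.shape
(11, 3)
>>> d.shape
(3, 13, 13)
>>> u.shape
(3,)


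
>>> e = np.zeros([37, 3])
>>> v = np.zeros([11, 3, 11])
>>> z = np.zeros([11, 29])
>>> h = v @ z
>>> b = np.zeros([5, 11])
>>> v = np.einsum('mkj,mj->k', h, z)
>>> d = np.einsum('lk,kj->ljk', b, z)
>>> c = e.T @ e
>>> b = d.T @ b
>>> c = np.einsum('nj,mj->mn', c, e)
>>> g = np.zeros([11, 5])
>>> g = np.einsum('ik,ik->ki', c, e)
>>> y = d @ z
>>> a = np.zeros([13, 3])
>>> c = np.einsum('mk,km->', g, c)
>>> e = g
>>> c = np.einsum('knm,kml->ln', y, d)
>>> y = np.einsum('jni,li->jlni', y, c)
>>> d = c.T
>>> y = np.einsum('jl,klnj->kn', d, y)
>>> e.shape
(3, 37)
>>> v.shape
(3,)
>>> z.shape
(11, 29)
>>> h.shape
(11, 3, 29)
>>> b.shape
(11, 29, 11)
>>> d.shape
(29, 11)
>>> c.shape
(11, 29)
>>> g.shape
(3, 37)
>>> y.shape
(5, 29)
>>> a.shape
(13, 3)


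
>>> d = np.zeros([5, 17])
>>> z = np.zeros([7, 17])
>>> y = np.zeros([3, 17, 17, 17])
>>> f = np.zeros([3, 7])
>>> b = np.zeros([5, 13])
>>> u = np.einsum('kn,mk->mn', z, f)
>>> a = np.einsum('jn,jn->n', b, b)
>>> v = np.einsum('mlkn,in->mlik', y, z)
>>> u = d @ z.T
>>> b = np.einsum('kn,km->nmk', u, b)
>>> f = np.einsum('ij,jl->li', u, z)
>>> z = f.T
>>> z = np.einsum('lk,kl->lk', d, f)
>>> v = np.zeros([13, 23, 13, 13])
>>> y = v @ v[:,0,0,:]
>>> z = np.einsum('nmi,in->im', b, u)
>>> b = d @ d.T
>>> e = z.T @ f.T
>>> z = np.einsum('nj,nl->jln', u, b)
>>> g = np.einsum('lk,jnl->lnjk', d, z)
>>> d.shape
(5, 17)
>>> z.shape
(7, 5, 5)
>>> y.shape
(13, 23, 13, 13)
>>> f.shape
(17, 5)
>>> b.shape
(5, 5)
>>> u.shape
(5, 7)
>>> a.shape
(13,)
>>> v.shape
(13, 23, 13, 13)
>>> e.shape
(13, 17)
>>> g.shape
(5, 5, 7, 17)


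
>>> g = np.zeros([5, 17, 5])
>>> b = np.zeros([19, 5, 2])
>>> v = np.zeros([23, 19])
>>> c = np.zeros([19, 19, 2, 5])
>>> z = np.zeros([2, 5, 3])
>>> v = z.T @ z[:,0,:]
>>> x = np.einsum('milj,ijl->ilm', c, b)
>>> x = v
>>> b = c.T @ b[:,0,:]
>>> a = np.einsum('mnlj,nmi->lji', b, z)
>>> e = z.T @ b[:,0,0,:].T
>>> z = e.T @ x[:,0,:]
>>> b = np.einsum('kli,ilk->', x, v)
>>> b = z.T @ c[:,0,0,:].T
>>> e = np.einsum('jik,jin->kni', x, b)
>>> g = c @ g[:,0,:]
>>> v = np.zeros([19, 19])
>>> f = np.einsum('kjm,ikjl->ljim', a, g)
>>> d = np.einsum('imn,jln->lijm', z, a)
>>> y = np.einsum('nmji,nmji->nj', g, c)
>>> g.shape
(19, 19, 2, 5)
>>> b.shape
(3, 5, 19)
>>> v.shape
(19, 19)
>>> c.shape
(19, 19, 2, 5)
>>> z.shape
(5, 5, 3)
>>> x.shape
(3, 5, 3)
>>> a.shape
(19, 2, 3)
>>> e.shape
(3, 19, 5)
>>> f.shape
(5, 2, 19, 3)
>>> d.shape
(2, 5, 19, 5)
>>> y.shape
(19, 2)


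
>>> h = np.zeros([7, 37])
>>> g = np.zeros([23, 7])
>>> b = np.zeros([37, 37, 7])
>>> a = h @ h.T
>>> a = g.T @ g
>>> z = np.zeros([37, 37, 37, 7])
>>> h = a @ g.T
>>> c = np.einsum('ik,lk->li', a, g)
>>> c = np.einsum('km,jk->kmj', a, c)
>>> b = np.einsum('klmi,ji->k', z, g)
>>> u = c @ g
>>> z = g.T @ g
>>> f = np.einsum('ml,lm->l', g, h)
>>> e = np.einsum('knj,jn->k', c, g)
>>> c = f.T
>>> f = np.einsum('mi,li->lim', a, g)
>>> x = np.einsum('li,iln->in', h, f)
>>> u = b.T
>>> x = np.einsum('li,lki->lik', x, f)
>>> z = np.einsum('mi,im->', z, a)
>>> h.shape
(7, 23)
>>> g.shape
(23, 7)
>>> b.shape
(37,)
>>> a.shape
(7, 7)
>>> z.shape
()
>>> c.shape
(7,)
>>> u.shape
(37,)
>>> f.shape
(23, 7, 7)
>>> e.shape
(7,)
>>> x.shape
(23, 7, 7)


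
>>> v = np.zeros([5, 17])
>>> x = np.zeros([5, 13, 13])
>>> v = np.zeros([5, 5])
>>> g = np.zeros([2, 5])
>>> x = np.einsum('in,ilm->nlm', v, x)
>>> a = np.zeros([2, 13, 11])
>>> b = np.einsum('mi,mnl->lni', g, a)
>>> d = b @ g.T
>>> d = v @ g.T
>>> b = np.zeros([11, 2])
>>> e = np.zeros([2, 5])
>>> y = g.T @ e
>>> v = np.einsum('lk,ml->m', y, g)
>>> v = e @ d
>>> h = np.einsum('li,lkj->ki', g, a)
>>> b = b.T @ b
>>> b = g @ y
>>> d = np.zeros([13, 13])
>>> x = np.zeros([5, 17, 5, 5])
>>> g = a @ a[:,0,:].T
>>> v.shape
(2, 2)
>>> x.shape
(5, 17, 5, 5)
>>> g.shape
(2, 13, 2)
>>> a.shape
(2, 13, 11)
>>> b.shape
(2, 5)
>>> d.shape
(13, 13)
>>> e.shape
(2, 5)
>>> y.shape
(5, 5)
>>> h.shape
(13, 5)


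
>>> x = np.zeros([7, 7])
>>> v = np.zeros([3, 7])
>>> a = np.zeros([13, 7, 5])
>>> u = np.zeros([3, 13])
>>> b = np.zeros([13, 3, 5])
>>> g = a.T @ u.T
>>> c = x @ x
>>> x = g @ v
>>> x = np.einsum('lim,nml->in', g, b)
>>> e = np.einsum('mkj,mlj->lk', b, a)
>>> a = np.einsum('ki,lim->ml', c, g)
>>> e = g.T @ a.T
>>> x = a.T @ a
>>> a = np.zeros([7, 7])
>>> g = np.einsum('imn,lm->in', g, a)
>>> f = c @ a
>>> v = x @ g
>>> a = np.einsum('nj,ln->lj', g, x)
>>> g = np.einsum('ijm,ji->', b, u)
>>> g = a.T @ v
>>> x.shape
(5, 5)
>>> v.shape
(5, 3)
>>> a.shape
(5, 3)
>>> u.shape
(3, 13)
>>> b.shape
(13, 3, 5)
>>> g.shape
(3, 3)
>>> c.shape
(7, 7)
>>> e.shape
(3, 7, 3)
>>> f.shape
(7, 7)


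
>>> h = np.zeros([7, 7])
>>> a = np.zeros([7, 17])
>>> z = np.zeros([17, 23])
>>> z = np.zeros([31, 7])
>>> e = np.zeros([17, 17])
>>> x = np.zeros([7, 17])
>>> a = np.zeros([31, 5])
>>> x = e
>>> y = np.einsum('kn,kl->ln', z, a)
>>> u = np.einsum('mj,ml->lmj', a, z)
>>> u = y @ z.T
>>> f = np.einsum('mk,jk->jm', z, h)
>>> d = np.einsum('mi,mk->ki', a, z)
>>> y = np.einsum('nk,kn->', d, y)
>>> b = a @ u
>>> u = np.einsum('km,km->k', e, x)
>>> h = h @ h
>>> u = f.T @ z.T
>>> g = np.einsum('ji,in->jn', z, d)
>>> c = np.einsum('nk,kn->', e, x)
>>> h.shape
(7, 7)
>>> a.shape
(31, 5)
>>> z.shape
(31, 7)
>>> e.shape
(17, 17)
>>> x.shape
(17, 17)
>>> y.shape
()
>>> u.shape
(31, 31)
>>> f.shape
(7, 31)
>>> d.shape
(7, 5)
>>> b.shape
(31, 31)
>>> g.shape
(31, 5)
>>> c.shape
()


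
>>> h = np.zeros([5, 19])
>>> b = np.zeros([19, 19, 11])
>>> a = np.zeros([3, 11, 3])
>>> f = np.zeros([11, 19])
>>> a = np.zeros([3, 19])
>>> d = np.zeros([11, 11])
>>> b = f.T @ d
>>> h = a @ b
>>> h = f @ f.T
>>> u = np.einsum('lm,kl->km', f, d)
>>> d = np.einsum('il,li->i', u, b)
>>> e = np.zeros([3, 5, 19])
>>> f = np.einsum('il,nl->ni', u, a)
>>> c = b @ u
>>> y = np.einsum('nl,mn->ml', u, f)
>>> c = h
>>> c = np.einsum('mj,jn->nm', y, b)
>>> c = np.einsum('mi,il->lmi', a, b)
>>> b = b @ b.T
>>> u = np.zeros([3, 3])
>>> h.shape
(11, 11)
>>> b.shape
(19, 19)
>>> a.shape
(3, 19)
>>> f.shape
(3, 11)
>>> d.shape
(11,)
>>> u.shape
(3, 3)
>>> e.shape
(3, 5, 19)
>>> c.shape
(11, 3, 19)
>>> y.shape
(3, 19)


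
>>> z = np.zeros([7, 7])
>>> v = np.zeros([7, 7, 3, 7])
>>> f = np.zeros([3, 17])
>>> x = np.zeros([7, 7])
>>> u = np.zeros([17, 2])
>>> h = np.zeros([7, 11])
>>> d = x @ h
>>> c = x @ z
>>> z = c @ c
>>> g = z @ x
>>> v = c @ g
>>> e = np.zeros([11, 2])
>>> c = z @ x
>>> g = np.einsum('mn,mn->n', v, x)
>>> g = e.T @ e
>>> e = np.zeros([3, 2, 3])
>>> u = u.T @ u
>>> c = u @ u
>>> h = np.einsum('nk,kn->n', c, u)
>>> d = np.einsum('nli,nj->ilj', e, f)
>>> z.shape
(7, 7)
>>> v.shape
(7, 7)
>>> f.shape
(3, 17)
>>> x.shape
(7, 7)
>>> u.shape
(2, 2)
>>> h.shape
(2,)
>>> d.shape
(3, 2, 17)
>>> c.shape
(2, 2)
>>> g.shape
(2, 2)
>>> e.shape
(3, 2, 3)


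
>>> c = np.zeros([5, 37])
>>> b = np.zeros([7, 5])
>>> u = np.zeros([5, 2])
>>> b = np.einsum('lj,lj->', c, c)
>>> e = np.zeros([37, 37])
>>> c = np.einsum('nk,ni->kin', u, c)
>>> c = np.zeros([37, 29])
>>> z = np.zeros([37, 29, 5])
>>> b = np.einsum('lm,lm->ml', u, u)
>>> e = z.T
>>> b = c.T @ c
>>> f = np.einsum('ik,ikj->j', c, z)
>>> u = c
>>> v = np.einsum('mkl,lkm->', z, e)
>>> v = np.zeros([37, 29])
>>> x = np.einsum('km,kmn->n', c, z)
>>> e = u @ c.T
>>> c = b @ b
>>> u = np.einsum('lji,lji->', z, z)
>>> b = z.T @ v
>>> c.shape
(29, 29)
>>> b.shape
(5, 29, 29)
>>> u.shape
()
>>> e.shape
(37, 37)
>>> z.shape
(37, 29, 5)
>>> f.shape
(5,)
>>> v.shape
(37, 29)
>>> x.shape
(5,)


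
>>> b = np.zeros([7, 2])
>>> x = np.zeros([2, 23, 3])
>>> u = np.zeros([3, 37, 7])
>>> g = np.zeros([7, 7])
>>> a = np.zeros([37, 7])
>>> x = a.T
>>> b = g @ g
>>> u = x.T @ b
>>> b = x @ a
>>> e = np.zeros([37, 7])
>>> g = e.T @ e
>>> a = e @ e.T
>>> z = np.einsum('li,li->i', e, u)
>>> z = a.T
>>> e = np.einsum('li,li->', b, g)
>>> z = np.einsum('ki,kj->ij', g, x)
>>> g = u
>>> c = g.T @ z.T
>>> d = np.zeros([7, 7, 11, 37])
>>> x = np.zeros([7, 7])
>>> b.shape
(7, 7)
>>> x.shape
(7, 7)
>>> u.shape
(37, 7)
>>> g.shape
(37, 7)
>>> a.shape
(37, 37)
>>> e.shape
()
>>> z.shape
(7, 37)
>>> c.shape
(7, 7)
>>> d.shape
(7, 7, 11, 37)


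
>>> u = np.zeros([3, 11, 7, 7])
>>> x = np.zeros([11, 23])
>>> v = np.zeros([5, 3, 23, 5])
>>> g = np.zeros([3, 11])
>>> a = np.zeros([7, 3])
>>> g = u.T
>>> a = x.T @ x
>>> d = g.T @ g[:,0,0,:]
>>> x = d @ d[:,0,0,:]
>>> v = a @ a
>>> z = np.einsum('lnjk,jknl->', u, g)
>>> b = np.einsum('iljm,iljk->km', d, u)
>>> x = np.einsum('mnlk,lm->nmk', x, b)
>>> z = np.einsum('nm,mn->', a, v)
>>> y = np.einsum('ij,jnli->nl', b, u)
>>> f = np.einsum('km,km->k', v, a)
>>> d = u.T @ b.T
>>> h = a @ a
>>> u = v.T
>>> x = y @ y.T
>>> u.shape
(23, 23)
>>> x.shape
(11, 11)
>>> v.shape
(23, 23)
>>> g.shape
(7, 7, 11, 3)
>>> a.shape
(23, 23)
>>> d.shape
(7, 7, 11, 7)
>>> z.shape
()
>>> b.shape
(7, 3)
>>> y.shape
(11, 7)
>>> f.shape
(23,)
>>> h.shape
(23, 23)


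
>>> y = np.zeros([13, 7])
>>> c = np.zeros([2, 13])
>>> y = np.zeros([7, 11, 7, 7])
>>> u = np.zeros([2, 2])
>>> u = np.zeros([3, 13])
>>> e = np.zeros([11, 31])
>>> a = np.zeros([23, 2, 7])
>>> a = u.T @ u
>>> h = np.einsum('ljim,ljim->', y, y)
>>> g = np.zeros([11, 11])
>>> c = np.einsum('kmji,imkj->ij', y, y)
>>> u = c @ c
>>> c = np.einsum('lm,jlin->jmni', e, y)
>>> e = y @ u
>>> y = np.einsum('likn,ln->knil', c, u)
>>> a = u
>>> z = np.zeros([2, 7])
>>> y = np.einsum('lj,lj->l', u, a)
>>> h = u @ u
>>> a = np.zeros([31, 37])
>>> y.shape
(7,)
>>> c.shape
(7, 31, 7, 7)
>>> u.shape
(7, 7)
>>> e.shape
(7, 11, 7, 7)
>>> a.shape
(31, 37)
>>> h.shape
(7, 7)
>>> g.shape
(11, 11)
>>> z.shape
(2, 7)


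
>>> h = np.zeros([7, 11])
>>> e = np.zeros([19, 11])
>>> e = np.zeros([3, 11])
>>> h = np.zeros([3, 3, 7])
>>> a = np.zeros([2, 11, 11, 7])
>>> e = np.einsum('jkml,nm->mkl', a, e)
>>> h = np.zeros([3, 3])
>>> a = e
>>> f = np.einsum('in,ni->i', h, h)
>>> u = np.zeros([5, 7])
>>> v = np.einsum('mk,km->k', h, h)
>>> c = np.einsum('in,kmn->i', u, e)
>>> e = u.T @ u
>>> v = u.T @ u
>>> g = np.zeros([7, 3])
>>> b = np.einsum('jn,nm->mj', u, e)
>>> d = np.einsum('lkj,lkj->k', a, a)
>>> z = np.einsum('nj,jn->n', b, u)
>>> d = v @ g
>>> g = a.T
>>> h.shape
(3, 3)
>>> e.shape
(7, 7)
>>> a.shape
(11, 11, 7)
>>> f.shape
(3,)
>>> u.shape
(5, 7)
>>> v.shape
(7, 7)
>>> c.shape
(5,)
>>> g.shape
(7, 11, 11)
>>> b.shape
(7, 5)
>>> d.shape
(7, 3)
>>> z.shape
(7,)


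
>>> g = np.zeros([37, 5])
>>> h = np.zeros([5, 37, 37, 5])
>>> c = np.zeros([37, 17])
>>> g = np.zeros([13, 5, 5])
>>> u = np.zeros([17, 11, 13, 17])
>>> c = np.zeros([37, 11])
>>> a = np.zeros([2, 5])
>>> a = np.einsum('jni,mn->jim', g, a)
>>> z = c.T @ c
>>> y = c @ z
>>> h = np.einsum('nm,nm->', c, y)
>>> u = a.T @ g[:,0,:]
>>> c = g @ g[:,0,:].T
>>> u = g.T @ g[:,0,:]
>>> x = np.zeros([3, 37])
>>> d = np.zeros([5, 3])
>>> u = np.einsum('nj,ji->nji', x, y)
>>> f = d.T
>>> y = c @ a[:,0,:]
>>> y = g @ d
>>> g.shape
(13, 5, 5)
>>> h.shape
()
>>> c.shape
(13, 5, 13)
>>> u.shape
(3, 37, 11)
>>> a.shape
(13, 5, 2)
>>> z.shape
(11, 11)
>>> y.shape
(13, 5, 3)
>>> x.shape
(3, 37)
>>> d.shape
(5, 3)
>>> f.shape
(3, 5)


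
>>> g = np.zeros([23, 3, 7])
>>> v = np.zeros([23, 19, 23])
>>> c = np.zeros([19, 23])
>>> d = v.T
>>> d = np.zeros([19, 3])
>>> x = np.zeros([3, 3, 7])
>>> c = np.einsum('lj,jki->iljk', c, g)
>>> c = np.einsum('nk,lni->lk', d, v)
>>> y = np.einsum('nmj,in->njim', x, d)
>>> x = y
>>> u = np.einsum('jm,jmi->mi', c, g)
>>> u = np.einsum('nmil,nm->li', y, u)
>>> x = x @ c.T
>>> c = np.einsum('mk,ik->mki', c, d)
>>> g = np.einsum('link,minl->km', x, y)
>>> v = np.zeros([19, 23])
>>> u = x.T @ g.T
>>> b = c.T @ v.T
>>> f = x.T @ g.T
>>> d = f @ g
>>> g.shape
(23, 3)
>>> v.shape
(19, 23)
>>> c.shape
(23, 3, 19)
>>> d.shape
(23, 19, 7, 3)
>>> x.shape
(3, 7, 19, 23)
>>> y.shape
(3, 7, 19, 3)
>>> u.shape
(23, 19, 7, 23)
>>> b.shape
(19, 3, 19)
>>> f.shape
(23, 19, 7, 23)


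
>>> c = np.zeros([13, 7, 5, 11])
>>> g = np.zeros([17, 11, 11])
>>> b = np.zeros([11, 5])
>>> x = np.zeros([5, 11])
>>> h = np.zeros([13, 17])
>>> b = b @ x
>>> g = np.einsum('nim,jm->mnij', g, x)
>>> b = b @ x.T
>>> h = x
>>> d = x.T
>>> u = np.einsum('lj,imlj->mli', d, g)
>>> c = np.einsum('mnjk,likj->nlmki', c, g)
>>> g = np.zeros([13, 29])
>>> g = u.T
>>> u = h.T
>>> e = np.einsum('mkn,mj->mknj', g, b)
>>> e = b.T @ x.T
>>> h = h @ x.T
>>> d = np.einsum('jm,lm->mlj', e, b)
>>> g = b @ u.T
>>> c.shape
(7, 11, 13, 11, 17)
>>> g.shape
(11, 11)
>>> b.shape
(11, 5)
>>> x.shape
(5, 11)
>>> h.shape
(5, 5)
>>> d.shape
(5, 11, 5)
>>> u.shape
(11, 5)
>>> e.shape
(5, 5)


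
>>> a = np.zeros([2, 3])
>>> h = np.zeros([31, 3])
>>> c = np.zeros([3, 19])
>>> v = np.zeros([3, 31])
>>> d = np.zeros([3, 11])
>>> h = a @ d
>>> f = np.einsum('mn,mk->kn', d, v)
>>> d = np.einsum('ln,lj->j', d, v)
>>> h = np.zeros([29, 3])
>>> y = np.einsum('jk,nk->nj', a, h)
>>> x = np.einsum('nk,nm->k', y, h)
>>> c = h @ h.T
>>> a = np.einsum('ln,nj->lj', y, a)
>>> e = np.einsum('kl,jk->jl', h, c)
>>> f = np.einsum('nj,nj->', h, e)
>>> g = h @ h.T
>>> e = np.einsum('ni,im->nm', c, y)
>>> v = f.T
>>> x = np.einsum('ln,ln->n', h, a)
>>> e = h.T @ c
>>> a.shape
(29, 3)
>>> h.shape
(29, 3)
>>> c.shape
(29, 29)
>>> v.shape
()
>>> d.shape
(31,)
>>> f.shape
()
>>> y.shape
(29, 2)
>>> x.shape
(3,)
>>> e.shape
(3, 29)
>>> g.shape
(29, 29)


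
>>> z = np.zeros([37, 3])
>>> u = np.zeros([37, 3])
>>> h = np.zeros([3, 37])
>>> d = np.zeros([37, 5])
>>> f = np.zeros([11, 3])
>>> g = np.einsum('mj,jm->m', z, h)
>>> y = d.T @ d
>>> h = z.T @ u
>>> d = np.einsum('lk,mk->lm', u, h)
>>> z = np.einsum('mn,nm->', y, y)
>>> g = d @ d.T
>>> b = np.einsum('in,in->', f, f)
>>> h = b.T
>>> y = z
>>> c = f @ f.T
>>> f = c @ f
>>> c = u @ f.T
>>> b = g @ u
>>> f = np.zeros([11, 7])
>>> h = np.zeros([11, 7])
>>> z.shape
()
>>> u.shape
(37, 3)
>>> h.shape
(11, 7)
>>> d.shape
(37, 3)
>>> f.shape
(11, 7)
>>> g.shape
(37, 37)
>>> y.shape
()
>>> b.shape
(37, 3)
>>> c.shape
(37, 11)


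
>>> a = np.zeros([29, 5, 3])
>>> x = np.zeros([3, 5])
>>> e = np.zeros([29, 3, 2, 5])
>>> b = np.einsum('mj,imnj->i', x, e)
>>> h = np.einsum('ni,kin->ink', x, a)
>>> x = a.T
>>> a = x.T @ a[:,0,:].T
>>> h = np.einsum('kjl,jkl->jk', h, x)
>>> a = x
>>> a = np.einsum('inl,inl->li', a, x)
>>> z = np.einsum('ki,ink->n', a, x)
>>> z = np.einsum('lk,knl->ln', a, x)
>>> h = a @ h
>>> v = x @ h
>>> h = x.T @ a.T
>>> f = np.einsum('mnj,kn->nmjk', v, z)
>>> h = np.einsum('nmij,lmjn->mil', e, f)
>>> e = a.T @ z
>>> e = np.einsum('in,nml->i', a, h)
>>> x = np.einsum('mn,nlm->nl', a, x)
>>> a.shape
(29, 3)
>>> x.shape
(3, 5)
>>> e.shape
(29,)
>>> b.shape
(29,)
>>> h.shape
(3, 2, 5)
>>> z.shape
(29, 5)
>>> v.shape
(3, 5, 5)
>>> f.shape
(5, 3, 5, 29)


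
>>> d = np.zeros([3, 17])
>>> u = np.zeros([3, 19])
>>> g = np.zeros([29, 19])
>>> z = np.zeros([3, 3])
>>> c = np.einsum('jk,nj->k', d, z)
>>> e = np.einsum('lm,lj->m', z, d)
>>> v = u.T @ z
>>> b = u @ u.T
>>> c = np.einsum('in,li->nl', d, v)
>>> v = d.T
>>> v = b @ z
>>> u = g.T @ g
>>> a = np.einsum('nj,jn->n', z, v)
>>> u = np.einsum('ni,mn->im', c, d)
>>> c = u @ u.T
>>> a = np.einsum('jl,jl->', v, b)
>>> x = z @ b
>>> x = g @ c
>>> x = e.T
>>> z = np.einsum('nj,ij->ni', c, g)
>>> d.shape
(3, 17)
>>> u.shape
(19, 3)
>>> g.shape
(29, 19)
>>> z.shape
(19, 29)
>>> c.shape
(19, 19)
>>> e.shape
(3,)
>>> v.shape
(3, 3)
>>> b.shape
(3, 3)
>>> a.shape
()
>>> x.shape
(3,)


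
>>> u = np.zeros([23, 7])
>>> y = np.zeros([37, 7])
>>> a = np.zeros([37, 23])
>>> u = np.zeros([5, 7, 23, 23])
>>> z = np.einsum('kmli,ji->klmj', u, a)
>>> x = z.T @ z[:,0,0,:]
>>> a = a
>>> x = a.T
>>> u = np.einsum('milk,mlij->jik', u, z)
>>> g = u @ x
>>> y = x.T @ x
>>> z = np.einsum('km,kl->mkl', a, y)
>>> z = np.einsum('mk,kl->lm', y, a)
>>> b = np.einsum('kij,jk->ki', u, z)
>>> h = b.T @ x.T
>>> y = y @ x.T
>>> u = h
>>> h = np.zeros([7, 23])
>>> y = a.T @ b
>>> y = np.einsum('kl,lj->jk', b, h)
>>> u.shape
(7, 23)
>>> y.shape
(23, 37)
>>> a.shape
(37, 23)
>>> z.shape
(23, 37)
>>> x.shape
(23, 37)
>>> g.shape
(37, 7, 37)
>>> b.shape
(37, 7)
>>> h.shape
(7, 23)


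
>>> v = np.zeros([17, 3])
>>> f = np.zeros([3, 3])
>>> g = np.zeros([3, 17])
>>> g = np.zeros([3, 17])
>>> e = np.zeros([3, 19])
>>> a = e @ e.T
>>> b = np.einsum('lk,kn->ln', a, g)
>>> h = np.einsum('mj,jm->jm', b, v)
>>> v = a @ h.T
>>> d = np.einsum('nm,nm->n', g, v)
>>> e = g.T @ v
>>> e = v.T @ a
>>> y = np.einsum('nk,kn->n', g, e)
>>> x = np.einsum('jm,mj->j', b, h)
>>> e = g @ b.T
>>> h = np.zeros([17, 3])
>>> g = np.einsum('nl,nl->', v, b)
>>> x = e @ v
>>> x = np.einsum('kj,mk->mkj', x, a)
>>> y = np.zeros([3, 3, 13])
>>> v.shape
(3, 17)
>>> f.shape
(3, 3)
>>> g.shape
()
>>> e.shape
(3, 3)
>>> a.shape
(3, 3)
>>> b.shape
(3, 17)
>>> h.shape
(17, 3)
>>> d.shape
(3,)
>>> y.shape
(3, 3, 13)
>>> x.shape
(3, 3, 17)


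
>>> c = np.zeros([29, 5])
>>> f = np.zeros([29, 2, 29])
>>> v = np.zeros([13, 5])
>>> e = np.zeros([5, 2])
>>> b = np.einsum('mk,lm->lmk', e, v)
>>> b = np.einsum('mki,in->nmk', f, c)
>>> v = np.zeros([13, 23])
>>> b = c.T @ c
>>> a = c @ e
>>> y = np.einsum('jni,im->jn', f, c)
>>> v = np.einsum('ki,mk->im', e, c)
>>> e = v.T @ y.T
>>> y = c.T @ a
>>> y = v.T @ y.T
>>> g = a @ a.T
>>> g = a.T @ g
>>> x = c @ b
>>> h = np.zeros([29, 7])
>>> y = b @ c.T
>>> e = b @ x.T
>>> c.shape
(29, 5)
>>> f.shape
(29, 2, 29)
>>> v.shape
(2, 29)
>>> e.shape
(5, 29)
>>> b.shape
(5, 5)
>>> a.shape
(29, 2)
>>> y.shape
(5, 29)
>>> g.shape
(2, 29)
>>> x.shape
(29, 5)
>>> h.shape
(29, 7)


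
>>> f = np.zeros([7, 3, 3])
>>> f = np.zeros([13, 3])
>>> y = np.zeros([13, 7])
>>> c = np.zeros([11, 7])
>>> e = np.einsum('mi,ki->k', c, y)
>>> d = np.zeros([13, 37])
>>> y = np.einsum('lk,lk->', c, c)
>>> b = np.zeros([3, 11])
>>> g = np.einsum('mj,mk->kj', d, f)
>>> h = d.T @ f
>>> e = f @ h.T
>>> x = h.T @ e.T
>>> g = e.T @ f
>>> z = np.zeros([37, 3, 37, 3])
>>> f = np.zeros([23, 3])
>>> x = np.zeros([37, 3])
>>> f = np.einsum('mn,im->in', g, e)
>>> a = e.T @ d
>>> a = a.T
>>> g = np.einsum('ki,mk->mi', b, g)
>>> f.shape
(13, 3)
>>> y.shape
()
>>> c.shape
(11, 7)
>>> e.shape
(13, 37)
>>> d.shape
(13, 37)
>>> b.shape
(3, 11)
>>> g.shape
(37, 11)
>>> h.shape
(37, 3)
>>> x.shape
(37, 3)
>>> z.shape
(37, 3, 37, 3)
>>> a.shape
(37, 37)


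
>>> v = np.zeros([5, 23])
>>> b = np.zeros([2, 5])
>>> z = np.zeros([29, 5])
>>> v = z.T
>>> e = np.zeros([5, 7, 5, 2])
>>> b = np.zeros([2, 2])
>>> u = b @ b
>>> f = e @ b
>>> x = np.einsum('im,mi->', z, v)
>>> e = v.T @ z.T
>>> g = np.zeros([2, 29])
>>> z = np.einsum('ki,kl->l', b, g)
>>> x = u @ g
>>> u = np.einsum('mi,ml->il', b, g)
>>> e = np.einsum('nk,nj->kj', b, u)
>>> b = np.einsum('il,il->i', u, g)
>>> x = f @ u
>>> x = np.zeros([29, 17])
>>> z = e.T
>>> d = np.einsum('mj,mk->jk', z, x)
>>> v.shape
(5, 29)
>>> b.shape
(2,)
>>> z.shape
(29, 2)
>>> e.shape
(2, 29)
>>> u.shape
(2, 29)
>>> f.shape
(5, 7, 5, 2)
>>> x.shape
(29, 17)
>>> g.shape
(2, 29)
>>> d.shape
(2, 17)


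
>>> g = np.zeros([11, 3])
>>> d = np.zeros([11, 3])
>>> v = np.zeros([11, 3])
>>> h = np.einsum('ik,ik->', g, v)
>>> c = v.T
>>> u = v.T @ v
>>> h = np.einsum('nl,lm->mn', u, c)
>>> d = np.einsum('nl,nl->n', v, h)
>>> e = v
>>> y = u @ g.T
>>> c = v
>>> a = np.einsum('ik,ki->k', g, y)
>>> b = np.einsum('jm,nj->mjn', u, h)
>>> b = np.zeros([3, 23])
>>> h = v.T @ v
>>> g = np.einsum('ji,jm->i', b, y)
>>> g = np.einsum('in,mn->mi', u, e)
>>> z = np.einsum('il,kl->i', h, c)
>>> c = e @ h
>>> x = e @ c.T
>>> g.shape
(11, 3)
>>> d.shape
(11,)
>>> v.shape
(11, 3)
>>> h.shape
(3, 3)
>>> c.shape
(11, 3)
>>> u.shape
(3, 3)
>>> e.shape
(11, 3)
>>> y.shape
(3, 11)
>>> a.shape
(3,)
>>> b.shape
(3, 23)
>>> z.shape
(3,)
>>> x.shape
(11, 11)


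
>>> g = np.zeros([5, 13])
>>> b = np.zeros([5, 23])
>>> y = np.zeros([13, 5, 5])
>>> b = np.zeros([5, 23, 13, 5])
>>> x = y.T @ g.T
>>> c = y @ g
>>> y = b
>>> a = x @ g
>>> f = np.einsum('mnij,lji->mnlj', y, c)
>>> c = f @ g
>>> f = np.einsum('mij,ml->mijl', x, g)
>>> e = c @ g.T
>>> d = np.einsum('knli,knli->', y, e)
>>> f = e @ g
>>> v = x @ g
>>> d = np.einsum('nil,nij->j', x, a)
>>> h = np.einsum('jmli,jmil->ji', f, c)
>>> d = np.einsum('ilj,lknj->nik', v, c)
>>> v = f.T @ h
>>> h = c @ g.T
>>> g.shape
(5, 13)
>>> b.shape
(5, 23, 13, 5)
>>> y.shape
(5, 23, 13, 5)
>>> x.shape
(5, 5, 5)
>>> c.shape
(5, 23, 13, 13)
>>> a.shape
(5, 5, 13)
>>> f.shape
(5, 23, 13, 13)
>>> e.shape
(5, 23, 13, 5)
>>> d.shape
(13, 5, 23)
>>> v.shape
(13, 13, 23, 13)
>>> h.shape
(5, 23, 13, 5)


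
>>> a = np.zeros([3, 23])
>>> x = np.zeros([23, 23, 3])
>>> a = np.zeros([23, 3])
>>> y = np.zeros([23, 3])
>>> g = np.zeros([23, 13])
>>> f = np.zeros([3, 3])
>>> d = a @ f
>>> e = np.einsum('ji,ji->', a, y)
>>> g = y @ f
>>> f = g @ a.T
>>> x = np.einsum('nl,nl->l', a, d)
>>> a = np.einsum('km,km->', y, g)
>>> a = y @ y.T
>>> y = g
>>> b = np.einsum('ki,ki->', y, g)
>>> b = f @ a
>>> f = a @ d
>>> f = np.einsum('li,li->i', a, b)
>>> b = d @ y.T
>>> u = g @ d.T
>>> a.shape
(23, 23)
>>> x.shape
(3,)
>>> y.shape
(23, 3)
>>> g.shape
(23, 3)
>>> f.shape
(23,)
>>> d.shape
(23, 3)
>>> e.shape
()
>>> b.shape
(23, 23)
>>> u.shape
(23, 23)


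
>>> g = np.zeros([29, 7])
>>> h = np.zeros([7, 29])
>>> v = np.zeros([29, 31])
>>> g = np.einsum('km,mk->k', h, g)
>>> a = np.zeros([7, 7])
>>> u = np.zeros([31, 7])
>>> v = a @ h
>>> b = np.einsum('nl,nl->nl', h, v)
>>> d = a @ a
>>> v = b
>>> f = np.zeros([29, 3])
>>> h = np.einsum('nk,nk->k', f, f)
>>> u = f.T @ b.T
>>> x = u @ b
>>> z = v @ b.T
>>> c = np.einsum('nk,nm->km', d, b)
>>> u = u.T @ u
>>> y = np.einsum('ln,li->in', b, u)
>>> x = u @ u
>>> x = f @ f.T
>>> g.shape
(7,)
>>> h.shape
(3,)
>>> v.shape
(7, 29)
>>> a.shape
(7, 7)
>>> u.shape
(7, 7)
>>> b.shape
(7, 29)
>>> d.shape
(7, 7)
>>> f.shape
(29, 3)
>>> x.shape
(29, 29)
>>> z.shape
(7, 7)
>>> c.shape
(7, 29)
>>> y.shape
(7, 29)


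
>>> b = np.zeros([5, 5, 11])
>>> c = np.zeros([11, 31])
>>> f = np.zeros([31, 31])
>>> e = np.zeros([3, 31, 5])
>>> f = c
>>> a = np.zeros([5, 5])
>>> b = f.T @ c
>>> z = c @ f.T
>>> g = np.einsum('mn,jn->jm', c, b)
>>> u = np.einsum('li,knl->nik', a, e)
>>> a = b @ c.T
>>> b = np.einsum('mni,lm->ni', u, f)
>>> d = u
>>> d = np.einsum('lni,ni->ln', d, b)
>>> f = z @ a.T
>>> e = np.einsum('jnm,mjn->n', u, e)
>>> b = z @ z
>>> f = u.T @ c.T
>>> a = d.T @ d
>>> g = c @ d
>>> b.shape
(11, 11)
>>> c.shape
(11, 31)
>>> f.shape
(3, 5, 11)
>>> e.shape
(5,)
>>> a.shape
(5, 5)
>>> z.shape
(11, 11)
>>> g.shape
(11, 5)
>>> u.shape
(31, 5, 3)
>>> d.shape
(31, 5)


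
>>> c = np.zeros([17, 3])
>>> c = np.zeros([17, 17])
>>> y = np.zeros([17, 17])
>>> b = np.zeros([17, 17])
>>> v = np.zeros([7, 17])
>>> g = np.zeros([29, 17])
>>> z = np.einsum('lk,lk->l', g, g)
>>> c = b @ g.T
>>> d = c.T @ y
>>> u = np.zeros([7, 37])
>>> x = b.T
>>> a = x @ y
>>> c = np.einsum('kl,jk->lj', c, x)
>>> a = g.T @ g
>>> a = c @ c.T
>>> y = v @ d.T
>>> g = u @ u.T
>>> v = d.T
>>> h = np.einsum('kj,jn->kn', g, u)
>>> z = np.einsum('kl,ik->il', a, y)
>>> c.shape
(29, 17)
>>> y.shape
(7, 29)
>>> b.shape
(17, 17)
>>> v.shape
(17, 29)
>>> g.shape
(7, 7)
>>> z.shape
(7, 29)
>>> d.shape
(29, 17)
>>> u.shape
(7, 37)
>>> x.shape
(17, 17)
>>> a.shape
(29, 29)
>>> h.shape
(7, 37)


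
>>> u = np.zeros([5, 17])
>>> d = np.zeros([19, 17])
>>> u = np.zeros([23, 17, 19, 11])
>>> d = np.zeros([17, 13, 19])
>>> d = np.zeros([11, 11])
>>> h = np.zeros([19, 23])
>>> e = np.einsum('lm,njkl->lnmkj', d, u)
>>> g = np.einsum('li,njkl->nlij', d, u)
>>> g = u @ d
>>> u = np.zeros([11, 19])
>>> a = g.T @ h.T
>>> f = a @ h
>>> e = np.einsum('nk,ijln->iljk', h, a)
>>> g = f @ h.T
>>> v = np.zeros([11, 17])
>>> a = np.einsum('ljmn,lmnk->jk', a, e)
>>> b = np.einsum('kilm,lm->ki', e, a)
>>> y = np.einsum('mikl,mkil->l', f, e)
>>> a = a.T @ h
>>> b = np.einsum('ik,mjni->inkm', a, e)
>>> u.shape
(11, 19)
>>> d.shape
(11, 11)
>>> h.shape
(19, 23)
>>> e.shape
(11, 17, 19, 23)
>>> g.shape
(11, 19, 17, 19)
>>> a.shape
(23, 23)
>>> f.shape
(11, 19, 17, 23)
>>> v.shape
(11, 17)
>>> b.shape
(23, 19, 23, 11)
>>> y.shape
(23,)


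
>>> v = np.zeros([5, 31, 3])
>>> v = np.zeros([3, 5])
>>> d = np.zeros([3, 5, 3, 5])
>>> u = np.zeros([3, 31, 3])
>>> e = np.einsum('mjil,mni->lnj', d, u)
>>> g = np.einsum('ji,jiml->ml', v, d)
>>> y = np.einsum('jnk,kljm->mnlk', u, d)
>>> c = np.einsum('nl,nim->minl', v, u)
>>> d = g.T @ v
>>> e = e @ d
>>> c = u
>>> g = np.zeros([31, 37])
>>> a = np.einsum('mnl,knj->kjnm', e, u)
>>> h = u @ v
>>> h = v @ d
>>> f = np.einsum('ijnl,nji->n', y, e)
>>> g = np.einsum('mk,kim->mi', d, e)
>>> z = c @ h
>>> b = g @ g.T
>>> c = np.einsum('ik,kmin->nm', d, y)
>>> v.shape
(3, 5)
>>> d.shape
(5, 5)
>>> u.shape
(3, 31, 3)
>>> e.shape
(5, 31, 5)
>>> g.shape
(5, 31)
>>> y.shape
(5, 31, 5, 3)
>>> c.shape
(3, 31)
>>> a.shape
(3, 3, 31, 5)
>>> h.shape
(3, 5)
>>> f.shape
(5,)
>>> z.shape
(3, 31, 5)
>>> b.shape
(5, 5)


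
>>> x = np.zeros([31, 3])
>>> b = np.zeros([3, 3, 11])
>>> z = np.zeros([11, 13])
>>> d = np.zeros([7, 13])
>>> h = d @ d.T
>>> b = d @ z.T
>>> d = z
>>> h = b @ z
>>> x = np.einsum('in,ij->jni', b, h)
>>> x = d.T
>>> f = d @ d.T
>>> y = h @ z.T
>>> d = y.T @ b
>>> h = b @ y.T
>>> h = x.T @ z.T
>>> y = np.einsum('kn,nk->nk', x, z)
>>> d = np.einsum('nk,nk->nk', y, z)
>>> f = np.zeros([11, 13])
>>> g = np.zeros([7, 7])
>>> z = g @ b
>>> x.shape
(13, 11)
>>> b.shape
(7, 11)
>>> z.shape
(7, 11)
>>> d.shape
(11, 13)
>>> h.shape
(11, 11)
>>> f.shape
(11, 13)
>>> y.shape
(11, 13)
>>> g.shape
(7, 7)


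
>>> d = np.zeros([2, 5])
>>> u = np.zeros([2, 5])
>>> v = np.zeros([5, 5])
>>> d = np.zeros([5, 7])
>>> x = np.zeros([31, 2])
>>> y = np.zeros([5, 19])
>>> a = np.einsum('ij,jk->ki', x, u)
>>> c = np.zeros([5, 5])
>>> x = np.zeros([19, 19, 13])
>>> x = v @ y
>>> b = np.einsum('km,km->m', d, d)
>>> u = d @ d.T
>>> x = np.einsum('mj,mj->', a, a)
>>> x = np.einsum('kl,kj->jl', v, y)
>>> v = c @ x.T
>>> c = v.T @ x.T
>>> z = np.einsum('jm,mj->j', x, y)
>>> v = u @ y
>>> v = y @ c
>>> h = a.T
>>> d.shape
(5, 7)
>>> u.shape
(5, 5)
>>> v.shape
(5, 19)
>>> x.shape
(19, 5)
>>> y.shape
(5, 19)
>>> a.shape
(5, 31)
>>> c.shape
(19, 19)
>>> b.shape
(7,)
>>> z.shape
(19,)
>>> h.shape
(31, 5)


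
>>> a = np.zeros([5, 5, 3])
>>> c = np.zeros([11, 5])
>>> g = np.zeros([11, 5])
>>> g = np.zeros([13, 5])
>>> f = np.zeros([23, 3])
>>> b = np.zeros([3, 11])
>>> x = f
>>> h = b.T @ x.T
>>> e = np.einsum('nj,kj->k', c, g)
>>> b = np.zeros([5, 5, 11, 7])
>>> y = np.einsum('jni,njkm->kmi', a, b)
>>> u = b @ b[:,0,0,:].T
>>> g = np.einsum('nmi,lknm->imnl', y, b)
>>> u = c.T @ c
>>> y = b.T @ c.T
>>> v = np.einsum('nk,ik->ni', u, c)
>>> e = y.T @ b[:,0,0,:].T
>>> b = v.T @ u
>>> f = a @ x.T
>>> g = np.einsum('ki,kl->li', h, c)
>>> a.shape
(5, 5, 3)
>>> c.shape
(11, 5)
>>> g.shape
(5, 23)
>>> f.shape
(5, 5, 23)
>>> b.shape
(11, 5)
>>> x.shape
(23, 3)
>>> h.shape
(11, 23)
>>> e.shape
(11, 5, 11, 5)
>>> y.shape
(7, 11, 5, 11)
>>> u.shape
(5, 5)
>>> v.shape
(5, 11)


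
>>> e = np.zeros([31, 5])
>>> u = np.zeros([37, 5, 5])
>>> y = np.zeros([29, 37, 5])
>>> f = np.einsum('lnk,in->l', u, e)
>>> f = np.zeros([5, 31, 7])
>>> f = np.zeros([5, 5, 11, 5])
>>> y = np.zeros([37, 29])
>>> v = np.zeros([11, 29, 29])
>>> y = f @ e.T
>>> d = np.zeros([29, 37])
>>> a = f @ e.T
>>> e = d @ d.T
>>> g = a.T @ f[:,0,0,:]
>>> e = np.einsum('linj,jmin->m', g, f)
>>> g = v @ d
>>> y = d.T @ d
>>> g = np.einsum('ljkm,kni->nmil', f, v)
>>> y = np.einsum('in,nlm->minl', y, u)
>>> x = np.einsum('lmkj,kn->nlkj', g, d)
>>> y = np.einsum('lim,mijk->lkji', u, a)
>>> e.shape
(5,)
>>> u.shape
(37, 5, 5)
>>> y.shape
(37, 31, 11, 5)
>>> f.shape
(5, 5, 11, 5)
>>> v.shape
(11, 29, 29)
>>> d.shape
(29, 37)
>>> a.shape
(5, 5, 11, 31)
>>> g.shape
(29, 5, 29, 5)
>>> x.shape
(37, 29, 29, 5)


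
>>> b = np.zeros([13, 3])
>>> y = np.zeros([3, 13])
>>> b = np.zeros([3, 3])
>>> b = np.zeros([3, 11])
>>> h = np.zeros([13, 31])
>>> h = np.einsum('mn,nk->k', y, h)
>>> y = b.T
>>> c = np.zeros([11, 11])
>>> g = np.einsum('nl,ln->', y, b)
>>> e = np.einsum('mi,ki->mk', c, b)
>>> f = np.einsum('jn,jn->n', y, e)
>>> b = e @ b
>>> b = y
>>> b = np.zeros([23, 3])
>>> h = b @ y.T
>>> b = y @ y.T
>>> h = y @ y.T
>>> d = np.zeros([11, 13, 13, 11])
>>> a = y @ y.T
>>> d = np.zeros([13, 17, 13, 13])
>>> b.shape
(11, 11)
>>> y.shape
(11, 3)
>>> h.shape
(11, 11)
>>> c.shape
(11, 11)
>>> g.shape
()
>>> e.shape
(11, 3)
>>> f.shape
(3,)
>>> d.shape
(13, 17, 13, 13)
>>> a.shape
(11, 11)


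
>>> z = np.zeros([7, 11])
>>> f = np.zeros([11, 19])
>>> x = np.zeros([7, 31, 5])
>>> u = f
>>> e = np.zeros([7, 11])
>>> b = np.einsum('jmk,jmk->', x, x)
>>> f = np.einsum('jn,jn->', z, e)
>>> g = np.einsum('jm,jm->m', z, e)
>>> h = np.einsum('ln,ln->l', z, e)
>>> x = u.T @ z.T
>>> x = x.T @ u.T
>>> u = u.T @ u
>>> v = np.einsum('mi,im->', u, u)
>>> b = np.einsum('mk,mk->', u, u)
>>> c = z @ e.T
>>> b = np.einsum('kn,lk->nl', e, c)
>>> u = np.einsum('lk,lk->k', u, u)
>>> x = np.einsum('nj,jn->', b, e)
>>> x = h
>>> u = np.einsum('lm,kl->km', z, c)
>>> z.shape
(7, 11)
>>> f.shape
()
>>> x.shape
(7,)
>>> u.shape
(7, 11)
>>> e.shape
(7, 11)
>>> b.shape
(11, 7)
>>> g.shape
(11,)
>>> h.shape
(7,)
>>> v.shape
()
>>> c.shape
(7, 7)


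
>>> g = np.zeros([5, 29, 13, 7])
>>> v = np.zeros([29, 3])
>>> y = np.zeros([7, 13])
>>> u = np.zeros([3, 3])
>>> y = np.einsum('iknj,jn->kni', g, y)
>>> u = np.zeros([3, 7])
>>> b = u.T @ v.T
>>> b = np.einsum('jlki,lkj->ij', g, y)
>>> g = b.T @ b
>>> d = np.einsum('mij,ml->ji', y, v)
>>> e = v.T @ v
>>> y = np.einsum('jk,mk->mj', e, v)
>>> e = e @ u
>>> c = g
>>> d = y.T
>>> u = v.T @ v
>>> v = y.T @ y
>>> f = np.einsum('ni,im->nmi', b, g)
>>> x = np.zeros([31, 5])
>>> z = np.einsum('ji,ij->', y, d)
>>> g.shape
(5, 5)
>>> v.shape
(3, 3)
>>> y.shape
(29, 3)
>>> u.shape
(3, 3)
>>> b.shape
(7, 5)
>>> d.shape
(3, 29)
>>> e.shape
(3, 7)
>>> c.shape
(5, 5)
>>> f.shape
(7, 5, 5)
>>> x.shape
(31, 5)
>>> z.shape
()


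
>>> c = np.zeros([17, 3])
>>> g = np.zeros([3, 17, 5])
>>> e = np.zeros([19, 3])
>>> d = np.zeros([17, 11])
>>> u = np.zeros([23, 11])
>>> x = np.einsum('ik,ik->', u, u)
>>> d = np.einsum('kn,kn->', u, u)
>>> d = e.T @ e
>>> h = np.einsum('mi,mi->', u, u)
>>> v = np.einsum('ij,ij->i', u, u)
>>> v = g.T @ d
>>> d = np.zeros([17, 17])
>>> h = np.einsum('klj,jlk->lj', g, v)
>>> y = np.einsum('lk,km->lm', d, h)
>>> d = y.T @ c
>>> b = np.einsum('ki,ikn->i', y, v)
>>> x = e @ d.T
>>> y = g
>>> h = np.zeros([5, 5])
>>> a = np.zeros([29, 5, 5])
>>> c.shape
(17, 3)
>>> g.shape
(3, 17, 5)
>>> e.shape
(19, 3)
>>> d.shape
(5, 3)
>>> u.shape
(23, 11)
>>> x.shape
(19, 5)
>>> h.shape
(5, 5)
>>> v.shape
(5, 17, 3)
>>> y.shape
(3, 17, 5)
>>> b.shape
(5,)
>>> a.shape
(29, 5, 5)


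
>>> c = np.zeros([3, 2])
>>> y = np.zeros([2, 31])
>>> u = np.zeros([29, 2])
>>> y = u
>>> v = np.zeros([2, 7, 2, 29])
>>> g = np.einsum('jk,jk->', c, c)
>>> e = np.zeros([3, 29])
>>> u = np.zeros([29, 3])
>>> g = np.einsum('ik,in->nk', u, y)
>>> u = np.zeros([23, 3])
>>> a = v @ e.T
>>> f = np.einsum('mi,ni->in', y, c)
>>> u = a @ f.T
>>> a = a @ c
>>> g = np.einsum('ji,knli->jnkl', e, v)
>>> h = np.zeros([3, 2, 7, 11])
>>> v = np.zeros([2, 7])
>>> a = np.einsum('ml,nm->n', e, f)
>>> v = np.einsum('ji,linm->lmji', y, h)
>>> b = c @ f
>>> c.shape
(3, 2)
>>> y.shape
(29, 2)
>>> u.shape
(2, 7, 2, 2)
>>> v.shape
(3, 11, 29, 2)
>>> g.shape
(3, 7, 2, 2)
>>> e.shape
(3, 29)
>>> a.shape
(2,)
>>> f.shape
(2, 3)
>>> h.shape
(3, 2, 7, 11)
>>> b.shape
(3, 3)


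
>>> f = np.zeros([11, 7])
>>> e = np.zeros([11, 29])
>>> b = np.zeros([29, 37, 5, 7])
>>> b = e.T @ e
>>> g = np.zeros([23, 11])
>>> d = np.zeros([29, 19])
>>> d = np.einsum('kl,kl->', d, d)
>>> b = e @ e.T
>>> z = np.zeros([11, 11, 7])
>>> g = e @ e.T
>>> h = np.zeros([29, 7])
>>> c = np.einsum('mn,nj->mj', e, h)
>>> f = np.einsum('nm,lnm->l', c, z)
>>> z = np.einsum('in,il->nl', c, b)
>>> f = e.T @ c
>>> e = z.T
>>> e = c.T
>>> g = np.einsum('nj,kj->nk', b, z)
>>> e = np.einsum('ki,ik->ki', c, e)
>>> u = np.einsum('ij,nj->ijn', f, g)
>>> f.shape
(29, 7)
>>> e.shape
(11, 7)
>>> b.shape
(11, 11)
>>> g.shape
(11, 7)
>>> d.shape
()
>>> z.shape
(7, 11)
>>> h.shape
(29, 7)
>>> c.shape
(11, 7)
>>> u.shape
(29, 7, 11)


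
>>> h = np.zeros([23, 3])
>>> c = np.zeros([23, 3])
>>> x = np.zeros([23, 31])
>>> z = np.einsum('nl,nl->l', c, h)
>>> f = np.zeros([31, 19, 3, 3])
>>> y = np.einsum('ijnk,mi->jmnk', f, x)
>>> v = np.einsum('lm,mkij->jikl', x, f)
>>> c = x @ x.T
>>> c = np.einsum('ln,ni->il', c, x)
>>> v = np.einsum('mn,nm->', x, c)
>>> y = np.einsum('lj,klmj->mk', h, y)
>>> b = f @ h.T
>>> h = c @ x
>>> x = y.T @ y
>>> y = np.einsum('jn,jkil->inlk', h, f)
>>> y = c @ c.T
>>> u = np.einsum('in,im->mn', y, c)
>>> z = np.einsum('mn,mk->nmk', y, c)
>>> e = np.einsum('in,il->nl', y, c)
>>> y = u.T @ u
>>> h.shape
(31, 31)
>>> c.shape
(31, 23)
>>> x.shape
(19, 19)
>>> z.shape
(31, 31, 23)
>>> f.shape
(31, 19, 3, 3)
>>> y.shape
(31, 31)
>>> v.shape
()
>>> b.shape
(31, 19, 3, 23)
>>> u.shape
(23, 31)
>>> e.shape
(31, 23)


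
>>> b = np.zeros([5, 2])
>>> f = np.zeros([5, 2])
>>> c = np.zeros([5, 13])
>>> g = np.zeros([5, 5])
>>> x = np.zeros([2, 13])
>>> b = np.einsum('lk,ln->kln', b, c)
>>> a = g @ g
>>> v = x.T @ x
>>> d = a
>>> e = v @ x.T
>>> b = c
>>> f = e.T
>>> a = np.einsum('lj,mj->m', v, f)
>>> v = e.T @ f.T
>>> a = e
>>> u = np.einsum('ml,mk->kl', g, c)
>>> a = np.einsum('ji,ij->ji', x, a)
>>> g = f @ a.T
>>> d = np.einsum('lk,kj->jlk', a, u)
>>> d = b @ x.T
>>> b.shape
(5, 13)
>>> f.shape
(2, 13)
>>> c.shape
(5, 13)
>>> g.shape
(2, 2)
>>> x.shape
(2, 13)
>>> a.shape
(2, 13)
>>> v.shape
(2, 2)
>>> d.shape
(5, 2)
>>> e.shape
(13, 2)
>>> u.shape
(13, 5)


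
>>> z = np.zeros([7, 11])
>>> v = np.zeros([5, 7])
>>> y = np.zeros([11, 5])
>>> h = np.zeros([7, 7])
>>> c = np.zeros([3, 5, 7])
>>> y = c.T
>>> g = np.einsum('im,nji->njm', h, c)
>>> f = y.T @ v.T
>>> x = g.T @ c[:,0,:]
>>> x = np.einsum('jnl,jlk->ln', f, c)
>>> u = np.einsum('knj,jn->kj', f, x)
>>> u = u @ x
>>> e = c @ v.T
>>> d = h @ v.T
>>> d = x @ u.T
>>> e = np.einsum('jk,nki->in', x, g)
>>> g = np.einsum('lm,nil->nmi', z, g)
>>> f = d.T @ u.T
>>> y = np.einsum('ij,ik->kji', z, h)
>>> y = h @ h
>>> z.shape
(7, 11)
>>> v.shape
(5, 7)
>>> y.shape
(7, 7)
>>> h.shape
(7, 7)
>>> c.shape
(3, 5, 7)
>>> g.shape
(3, 11, 5)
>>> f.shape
(3, 3)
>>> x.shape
(5, 5)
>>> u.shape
(3, 5)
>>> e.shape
(7, 3)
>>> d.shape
(5, 3)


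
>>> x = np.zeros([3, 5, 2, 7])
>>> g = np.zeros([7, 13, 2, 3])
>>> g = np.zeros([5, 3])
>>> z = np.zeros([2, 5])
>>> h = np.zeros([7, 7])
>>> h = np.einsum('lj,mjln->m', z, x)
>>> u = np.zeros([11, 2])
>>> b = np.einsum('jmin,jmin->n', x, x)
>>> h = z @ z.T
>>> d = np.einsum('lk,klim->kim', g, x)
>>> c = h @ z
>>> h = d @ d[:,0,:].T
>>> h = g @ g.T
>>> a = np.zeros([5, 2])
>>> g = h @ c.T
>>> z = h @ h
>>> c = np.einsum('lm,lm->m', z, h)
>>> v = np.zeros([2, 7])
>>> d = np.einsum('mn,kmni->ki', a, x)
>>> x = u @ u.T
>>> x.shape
(11, 11)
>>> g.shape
(5, 2)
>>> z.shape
(5, 5)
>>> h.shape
(5, 5)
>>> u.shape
(11, 2)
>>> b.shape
(7,)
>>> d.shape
(3, 7)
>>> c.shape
(5,)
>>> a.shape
(5, 2)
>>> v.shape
(2, 7)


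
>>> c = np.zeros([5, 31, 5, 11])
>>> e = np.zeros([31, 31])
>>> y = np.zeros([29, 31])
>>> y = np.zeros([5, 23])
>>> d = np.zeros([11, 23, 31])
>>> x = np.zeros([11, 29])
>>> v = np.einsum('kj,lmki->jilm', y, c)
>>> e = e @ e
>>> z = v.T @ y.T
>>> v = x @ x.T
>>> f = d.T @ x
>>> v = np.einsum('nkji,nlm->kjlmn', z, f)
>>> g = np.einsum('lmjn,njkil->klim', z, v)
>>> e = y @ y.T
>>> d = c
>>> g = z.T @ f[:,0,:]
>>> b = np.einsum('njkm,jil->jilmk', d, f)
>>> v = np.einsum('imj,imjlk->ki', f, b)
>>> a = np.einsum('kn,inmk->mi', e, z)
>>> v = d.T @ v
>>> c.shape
(5, 31, 5, 11)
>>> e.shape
(5, 5)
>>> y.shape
(5, 23)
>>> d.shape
(5, 31, 5, 11)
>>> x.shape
(11, 29)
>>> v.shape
(11, 5, 31, 31)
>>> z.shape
(31, 5, 11, 5)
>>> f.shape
(31, 23, 29)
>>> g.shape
(5, 11, 5, 29)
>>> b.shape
(31, 23, 29, 11, 5)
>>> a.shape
(11, 31)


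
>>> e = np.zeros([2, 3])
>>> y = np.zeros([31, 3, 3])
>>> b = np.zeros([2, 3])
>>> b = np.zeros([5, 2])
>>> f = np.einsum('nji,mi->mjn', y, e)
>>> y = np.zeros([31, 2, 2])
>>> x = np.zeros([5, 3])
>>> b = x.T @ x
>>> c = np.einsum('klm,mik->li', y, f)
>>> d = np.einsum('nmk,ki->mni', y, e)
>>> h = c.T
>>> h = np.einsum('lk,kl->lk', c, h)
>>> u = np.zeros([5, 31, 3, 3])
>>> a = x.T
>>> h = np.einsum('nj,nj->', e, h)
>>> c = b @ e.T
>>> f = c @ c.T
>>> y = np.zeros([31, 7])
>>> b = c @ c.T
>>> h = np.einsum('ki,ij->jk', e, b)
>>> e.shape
(2, 3)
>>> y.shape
(31, 7)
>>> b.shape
(3, 3)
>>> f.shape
(3, 3)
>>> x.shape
(5, 3)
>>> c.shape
(3, 2)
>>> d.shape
(2, 31, 3)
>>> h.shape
(3, 2)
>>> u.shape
(5, 31, 3, 3)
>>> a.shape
(3, 5)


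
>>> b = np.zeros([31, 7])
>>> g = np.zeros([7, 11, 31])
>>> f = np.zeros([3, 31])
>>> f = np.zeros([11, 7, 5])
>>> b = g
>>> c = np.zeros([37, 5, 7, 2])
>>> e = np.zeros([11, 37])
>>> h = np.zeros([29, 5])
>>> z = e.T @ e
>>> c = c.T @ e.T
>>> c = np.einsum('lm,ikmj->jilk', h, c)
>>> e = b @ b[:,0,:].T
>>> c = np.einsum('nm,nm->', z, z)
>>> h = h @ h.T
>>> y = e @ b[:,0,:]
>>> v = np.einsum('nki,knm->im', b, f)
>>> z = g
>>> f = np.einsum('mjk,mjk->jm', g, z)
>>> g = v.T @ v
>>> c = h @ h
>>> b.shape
(7, 11, 31)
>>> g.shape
(5, 5)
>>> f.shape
(11, 7)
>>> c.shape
(29, 29)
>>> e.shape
(7, 11, 7)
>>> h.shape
(29, 29)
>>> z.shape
(7, 11, 31)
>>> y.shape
(7, 11, 31)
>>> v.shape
(31, 5)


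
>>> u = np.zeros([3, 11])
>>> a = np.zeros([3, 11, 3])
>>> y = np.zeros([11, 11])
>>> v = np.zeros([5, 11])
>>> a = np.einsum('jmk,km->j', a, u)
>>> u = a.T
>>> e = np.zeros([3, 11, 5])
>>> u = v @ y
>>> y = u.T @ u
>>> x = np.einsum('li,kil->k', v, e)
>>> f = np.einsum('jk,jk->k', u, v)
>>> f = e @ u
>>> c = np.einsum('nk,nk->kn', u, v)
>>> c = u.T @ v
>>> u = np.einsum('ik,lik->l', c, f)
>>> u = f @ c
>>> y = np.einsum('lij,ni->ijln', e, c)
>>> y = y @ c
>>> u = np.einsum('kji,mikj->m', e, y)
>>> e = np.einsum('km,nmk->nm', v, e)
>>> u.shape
(11,)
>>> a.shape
(3,)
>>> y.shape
(11, 5, 3, 11)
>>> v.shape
(5, 11)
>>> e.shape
(3, 11)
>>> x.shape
(3,)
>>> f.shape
(3, 11, 11)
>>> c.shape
(11, 11)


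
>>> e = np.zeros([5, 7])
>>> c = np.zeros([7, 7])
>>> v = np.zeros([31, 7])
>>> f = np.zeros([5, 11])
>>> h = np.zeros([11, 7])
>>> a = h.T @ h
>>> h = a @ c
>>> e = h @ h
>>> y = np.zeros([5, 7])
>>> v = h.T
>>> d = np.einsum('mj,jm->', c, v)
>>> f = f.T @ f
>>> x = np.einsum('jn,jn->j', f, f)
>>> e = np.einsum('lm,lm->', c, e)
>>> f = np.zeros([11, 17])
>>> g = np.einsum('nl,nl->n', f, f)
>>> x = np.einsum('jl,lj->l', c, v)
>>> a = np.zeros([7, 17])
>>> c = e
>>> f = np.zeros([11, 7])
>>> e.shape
()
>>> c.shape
()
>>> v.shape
(7, 7)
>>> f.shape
(11, 7)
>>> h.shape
(7, 7)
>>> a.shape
(7, 17)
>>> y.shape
(5, 7)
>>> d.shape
()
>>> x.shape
(7,)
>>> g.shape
(11,)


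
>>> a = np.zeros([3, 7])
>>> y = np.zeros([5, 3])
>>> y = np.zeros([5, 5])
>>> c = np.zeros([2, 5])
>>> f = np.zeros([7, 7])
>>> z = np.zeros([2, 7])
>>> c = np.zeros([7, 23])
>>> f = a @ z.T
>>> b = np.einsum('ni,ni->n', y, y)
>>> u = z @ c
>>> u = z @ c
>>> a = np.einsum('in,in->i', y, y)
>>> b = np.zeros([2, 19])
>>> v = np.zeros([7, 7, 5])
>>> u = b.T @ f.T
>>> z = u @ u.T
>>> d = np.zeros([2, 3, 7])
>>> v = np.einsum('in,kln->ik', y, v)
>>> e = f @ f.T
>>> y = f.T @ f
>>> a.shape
(5,)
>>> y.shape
(2, 2)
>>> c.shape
(7, 23)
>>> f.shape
(3, 2)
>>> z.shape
(19, 19)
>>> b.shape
(2, 19)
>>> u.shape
(19, 3)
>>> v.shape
(5, 7)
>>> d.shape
(2, 3, 7)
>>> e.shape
(3, 3)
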